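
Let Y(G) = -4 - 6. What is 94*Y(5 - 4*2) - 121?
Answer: -1061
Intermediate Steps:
Y(G) = -10
94*Y(5 - 4*2) - 121 = 94*(-10) - 121 = -940 - 121 = -1061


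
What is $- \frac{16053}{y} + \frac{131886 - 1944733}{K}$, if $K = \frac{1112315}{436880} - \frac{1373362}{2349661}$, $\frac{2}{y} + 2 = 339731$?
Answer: $- \frac{2197012157983572802031}{805427513862} \approx -2.7278 \cdot 10^{9}$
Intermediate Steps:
$y = \frac{2}{339729}$ ($y = \frac{2}{-2 + 339731} = \frac{2}{339729} \approx 5.887 \cdot 10^{-6}$)
$K = \frac{402713756931}{205303979536}$ ($K = 1112315 \cdot \frac{1}{436880} - \frac{1373362}{2349661} = \frac{222463}{87376} - \frac{1373362}{2349661} = \frac{402713756931}{205303979536} \approx 1.9615$)
$- \frac{16053}{y} + \frac{131886 - 1944733}{K} = - \frac{16053}{\frac{2}{339729}} + \frac{131886 - 1944733}{\frac{402713756931}{205303979536}} = \left(-16053\right) \frac{339729}{2} + \left(131886 - 1944733\right) \frac{205303979536}{402713756931} = - \frac{5453669637}{2} - \frac{372184703389898992}{402713756931} = - \frac{2197012157983572802031}{805427513862}$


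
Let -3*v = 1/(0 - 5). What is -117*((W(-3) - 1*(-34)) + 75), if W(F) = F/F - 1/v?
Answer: -11115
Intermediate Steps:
v = 1/15 (v = -1/(3*(0 - 5)) = -⅓/(-5) = -⅓*(-⅕) = 1/15 ≈ 0.066667)
W(F) = -14 (W(F) = F/F - 1/1/15 = 1 - 1*15 = 1 - 15 = -14)
-117*((W(-3) - 1*(-34)) + 75) = -117*((-14 - 1*(-34)) + 75) = -117*((-14 + 34) + 75) = -117*(20 + 75) = -117*95 = -11115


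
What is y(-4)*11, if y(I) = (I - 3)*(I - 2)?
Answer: 462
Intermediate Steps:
y(I) = (-3 + I)*(-2 + I)
y(-4)*11 = (6 + (-4)² - 5*(-4))*11 = (6 + 16 + 20)*11 = 42*11 = 462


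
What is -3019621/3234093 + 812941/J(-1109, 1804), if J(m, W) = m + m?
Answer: -2635824316891/7173218274 ≈ -367.45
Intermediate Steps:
J(m, W) = 2*m
-3019621/3234093 + 812941/J(-1109, 1804) = -3019621/3234093 + 812941/((2*(-1109))) = -3019621*1/3234093 + 812941/(-2218) = -3019621/3234093 + 812941*(-1/2218) = -3019621/3234093 - 812941/2218 = -2635824316891/7173218274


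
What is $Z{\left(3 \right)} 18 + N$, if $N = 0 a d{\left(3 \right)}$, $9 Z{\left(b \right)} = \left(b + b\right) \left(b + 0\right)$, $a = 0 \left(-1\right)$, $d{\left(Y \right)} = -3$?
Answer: $36$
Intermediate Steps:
$a = 0$
$Z{\left(b \right)} = \frac{2 b^{2}}{9}$ ($Z{\left(b \right)} = \frac{\left(b + b\right) \left(b + 0\right)}{9} = \frac{2 b b}{9} = \frac{2 b^{2}}{9}$)
$N = 0$ ($N = 0 \cdot 0 \left(-3\right) = 0 \left(-3\right) = 0$)
$Z{\left(3 \right)} 18 + N = \frac{2 \cdot 3^{2}}{9} \cdot 18 + 0 = \frac{2}{9} \cdot 9 \cdot 18 + 0 = 2 \cdot 18 + 0 = 36 + 0 = 36$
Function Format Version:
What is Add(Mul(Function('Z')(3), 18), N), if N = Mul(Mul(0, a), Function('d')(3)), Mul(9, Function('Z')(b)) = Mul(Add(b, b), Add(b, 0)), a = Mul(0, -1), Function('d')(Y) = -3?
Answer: 36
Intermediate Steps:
a = 0
Function('Z')(b) = Mul(Rational(2, 9), Pow(b, 2)) (Function('Z')(b) = Mul(Rational(1, 9), Mul(Add(b, b), Add(b, 0))) = Mul(Rational(1, 9), Mul(Mul(2, b), b)) = Mul(Rational(1, 9), Mul(2, Pow(b, 2))) = Mul(Rational(2, 9), Pow(b, 2)))
N = 0 (N = Mul(Mul(0, 0), -3) = Mul(0, -3) = 0)
Add(Mul(Function('Z')(3), 18), N) = Add(Mul(Mul(Rational(2, 9), Pow(3, 2)), 18), 0) = Add(Mul(Mul(Rational(2, 9), 9), 18), 0) = Add(Mul(2, 18), 0) = Add(36, 0) = 36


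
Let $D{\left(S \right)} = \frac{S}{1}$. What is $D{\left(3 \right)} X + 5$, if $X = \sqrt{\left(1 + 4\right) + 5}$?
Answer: $5 + 3 \sqrt{10} \approx 14.487$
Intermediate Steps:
$D{\left(S \right)} = S$ ($D{\left(S \right)} = S 1 = S$)
$X = \sqrt{10}$ ($X = \sqrt{5 + 5} = \sqrt{10} \approx 3.1623$)
$D{\left(3 \right)} X + 5 = 3 \sqrt{10} + 5 = 5 + 3 \sqrt{10}$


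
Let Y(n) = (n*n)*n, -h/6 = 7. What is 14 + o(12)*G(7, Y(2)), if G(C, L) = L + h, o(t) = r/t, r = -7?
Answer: 203/6 ≈ 33.833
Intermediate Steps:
o(t) = -7/t
h = -42 (h = -6*7 = -42)
Y(n) = n³ (Y(n) = n²*n = n³)
G(C, L) = -42 + L (G(C, L) = L - 42 = -42 + L)
14 + o(12)*G(7, Y(2)) = 14 + (-7/12)*(-42 + 2³) = 14 + (-7*1/12)*(-42 + 8) = 14 - 7/12*(-34) = 14 + 119/6 = 203/6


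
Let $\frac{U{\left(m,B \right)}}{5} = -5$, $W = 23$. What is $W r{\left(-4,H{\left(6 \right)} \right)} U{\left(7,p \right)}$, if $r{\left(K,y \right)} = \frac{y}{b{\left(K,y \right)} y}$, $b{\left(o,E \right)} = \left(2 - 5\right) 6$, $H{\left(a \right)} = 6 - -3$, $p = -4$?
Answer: $\frac{575}{18} \approx 31.944$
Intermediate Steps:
$U{\left(m,B \right)} = -25$ ($U{\left(m,B \right)} = 5 \left(-5\right) = -25$)
$H{\left(a \right)} = 9$ ($H{\left(a \right)} = 6 + 3 = 9$)
$b{\left(o,E \right)} = -18$ ($b{\left(o,E \right)} = \left(-3\right) 6 = -18$)
$r{\left(K,y \right)} = - \frac{1}{18}$ ($r{\left(K,y \right)} = \frac{y}{\left(-18\right) y} = y \left(- \frac{1}{18 y}\right) = - \frac{1}{18}$)
$W r{\left(-4,H{\left(6 \right)} \right)} U{\left(7,p \right)} = 23 \left(- \frac{1}{18}\right) \left(-25\right) = \left(- \frac{23}{18}\right) \left(-25\right) = \frac{575}{18}$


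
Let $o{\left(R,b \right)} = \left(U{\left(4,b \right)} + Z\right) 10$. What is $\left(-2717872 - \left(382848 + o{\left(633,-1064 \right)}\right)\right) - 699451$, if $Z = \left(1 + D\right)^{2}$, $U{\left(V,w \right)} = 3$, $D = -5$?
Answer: $-3800361$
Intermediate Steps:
$Z = 16$ ($Z = \left(1 - 5\right)^{2} = \left(-4\right)^{2} = 16$)
$o{\left(R,b \right)} = 190$ ($o{\left(R,b \right)} = \left(3 + 16\right) 10 = 19 \cdot 10 = 190$)
$\left(-2717872 - \left(382848 + o{\left(633,-1064 \right)}\right)\right) - 699451 = \left(-2717872 - 383038\right) - 699451 = -3100910 - 699451 = -3800361$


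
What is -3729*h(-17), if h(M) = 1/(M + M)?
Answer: 3729/34 ≈ 109.68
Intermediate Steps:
h(M) = 1/(2*M)
-3729*h(-17) = -3729/(2*(-17)) = -3729*(-1)/(2*17) = -3729*(-1/34) = 3729/34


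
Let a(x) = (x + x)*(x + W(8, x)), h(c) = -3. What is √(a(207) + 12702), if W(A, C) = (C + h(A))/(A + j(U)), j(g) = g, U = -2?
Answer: 2*√28119 ≈ 335.37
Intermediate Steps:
W(A, C) = (-3 + C)/(-2 + A) (W(A, C) = (C - 3)/(A - 2) = (-3 + C)/(-2 + A))
a(x) = 2*x*(-½ + 7*x/6) (a(x) = (x + x)*(x + (-3 + x)/(-2 + 8)) = (2*x)*(x + (-3 + x)/6) = (2*x)*(x + (-½ + x/6)) = (2*x)*(-½ + 7*x/6) = 2*x*(-½ + 7*x/6))
√(a(207) + 12702) = √((⅓)*207*(-3 + 7*207) + 12702) = √((⅓)*207*(-3 + 1449) + 12702) = √((⅓)*207*1446 + 12702) = √(99774 + 12702) = √112476 = 2*√28119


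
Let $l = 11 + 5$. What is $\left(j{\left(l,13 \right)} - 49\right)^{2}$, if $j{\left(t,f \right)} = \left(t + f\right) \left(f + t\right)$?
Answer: $627264$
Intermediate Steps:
$l = 16$
$j{\left(t,f \right)} = \left(f + t\right)^{2}$ ($j{\left(t,f \right)} = \left(f + t\right) \left(f + t\right) = \left(f + t\right)^{2}$)
$\left(j{\left(l,13 \right)} - 49\right)^{2} = \left(\left(13 + 16\right)^{2} - 49\right)^{2} = \left(29^{2} - 49\right)^{2} = \left(841 - 49\right)^{2} = 792^{2} = 627264$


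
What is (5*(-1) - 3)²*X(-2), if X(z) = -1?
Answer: -64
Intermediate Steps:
(5*(-1) - 3)²*X(-2) = (5*(-1) - 3)²*(-1) = (-5 - 3)²*(-1) = (-8)²*(-1) = 64*(-1) = -64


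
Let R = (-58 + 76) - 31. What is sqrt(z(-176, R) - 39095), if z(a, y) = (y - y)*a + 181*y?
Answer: 2*I*sqrt(10362) ≈ 203.59*I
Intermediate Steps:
R = -13 (R = 18 - 31 = -13)
z(a, y) = 181*y (z(a, y) = 0*a + 181*y = 0 + 181*y = 181*y)
sqrt(z(-176, R) - 39095) = sqrt(181*(-13) - 39095) = sqrt(-2353 - 39095) = sqrt(-41448) = 2*I*sqrt(10362)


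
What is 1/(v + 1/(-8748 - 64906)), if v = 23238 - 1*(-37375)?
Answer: 73654/4464389901 ≈ 1.6498e-5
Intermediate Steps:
v = 60613 (v = 23238 + 37375 = 60613)
1/(v + 1/(-8748 - 64906)) = 1/(60613 + 1/(-8748 - 64906)) = 1/(60613 + 1/(-73654)) = 1/(60613 - 1/73654) = 1/(4464389901/73654) = 73654/4464389901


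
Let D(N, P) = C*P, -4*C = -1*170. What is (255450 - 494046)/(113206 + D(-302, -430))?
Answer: -4044/1609 ≈ -2.5134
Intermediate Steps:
C = 85/2 (C = -(-1)*170/4 = -1/4*(-170) = 85/2 ≈ 42.500)
D(N, P) = 85*P/2
(255450 - 494046)/(113206 + D(-302, -430)) = (255450 - 494046)/(113206 + (85/2)*(-430)) = -238596/(113206 - 18275) = -238596/94931 = -238596*1/94931 = -4044/1609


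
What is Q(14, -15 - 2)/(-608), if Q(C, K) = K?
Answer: 17/608 ≈ 0.027961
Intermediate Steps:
Q(14, -15 - 2)/(-608) = (-15 - 2)/(-608) = -17*(-1/608) = 17/608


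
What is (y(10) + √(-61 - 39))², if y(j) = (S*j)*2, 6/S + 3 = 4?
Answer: 14300 + 2400*I ≈ 14300.0 + 2400.0*I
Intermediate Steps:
S = 6 (S = 6/(-3 + 4) = 6/1 = 6*1 = 6)
y(j) = 12*j (y(j) = (6*j)*2 = 12*j)
(y(10) + √(-61 - 39))² = (12*10 + √(-61 - 39))² = (120 + √(-100))² = (120 + 10*I)²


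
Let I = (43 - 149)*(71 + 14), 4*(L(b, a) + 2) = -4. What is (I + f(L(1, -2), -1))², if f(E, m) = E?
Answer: 81234169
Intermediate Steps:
L(b, a) = -3 (L(b, a) = -2 + (¼)*(-4) = -2 - 1 = -3)
I = -9010 (I = -106*85 = -9010)
(I + f(L(1, -2), -1))² = (-9010 - 3)² = (-9013)² = 81234169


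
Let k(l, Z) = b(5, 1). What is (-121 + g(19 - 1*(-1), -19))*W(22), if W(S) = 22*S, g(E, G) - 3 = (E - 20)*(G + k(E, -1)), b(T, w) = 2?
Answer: -57112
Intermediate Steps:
k(l, Z) = 2
g(E, G) = 3 + (-20 + E)*(2 + G) (g(E, G) = 3 + (E - 20)*(G + 2) = 3 + (-20 + E)*(2 + G))
(-121 + g(19 - 1*(-1), -19))*W(22) = (-121 + (-37 - 20*(-19) + 2*(19 - 1*(-1)) + (19 - 1*(-1))*(-19)))*(22*22) = (-121 + (-37 + 380 + 2*(19 + 1) + (19 + 1)*(-19)))*484 = (-121 + (-37 + 380 + 2*20 + 20*(-19)))*484 = (-121 + (-37 + 380 + 40 - 380))*484 = (-121 + 3)*484 = -118*484 = -57112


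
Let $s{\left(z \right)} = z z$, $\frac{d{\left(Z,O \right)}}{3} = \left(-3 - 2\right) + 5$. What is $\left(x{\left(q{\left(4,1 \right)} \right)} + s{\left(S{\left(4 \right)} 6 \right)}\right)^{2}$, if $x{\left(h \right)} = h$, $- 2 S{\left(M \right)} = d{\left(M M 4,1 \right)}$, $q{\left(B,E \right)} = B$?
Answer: $16$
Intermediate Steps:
$d{\left(Z,O \right)} = 0$ ($d{\left(Z,O \right)} = 3 \left(\left(-3 - 2\right) + 5\right) = 3 \left(-5 + 5\right) = 3 \cdot 0 = 0$)
$S{\left(M \right)} = 0$ ($S{\left(M \right)} = \left(- \frac{1}{2}\right) 0 = 0$)
$s{\left(z \right)} = z^{2}$
$\left(x{\left(q{\left(4,1 \right)} \right)} + s{\left(S{\left(4 \right)} 6 \right)}\right)^{2} = \left(4 + \left(0 \cdot 6\right)^{2}\right)^{2} = \left(4 + 0^{2}\right)^{2} = \left(4 + 0\right)^{2} = 4^{2} = 16$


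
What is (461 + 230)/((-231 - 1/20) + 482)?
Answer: 13820/5019 ≈ 2.7535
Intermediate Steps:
(461 + 230)/((-231 - 1/20) + 482) = 691/((-231 - 1*1/20) + 482) = 691/((-231 - 1/20) + 482) = 691/(-4621/20 + 482) = 691/(5019/20) = 691*(20/5019) = 13820/5019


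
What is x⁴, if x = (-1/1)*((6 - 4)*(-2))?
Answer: 256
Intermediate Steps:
x = 4 (x = (-1*1)*(2*(-2)) = -1*(-4) = 4)
x⁴ = 4⁴ = 256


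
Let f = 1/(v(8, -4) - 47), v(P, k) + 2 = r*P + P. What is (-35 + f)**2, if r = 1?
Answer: 1336336/1089 ≈ 1227.1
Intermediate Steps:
v(P, k) = -2 + 2*P (v(P, k) = -2 + (1*P + P) = -2 + (P + P) = -2 + 2*P)
f = -1/33 (f = 1/((-2 + 2*8) - 47) = 1/((-2 + 16) - 47) = 1/(14 - 47) = 1/(-33) = -1/33 ≈ -0.030303)
(-35 + f)**2 = (-35 - 1/33)**2 = (-1156/33)**2 = 1336336/1089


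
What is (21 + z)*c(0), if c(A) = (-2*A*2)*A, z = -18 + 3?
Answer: 0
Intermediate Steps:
z = -15
c(A) = -4*A**2 (c(A) = (-4*A)*A = -4*A**2)
(21 + z)*c(0) = (21 - 15)*(-4*0**2) = 6*(-4*0) = 6*0 = 0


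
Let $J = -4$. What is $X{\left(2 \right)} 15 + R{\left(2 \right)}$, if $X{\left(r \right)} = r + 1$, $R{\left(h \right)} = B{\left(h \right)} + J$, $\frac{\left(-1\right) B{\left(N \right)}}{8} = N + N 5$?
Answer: $-55$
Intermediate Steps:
$B{\left(N \right)} = - 48 N$ ($B{\left(N \right)} = - 8 \left(N + N 5\right) = - 8 \left(N + 5 N\right) = - 8 \cdot 6 N = - 48 N$)
$R{\left(h \right)} = -4 - 48 h$ ($R{\left(h \right)} = - 48 h - 4 = -4 - 48 h$)
$X{\left(r \right)} = 1 + r$
$X{\left(2 \right)} 15 + R{\left(2 \right)} = \left(1 + 2\right) 15 - 100 = 3 \cdot 15 - 100 = 45 - 100 = -55$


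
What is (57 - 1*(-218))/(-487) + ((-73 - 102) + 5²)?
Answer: -73325/487 ≈ -150.56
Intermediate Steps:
(57 - 1*(-218))/(-487) + ((-73 - 102) + 5²) = (57 + 218)*(-1/487) + (-175 + 25) = 275*(-1/487) - 150 = -275/487 - 150 = -73325/487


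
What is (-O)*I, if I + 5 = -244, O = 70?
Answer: 17430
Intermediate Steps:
I = -249 (I = -5 - 244 = -249)
(-O)*I = -1*70*(-249) = -70*(-249) = 17430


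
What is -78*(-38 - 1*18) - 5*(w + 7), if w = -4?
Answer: 4353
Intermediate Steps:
-78*(-38 - 1*18) - 5*(w + 7) = -78*(-38 - 1*18) - 5*(-4 + 7) = -78*(-38 - 18) - 5*3 = -78*(-56) - 15 = 4368 - 15 = 4353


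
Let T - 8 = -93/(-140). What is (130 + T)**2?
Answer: 376864569/19600 ≈ 19228.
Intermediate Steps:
T = 1213/140 (T = 8 - 93/(-140) = 8 - 93*(-1/140) = 8 + 93/140 = 1213/140 ≈ 8.6643)
(130 + T)**2 = (130 + 1213/140)**2 = (19413/140)**2 = 376864569/19600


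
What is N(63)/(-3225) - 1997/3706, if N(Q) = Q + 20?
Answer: -6747923/11951850 ≈ -0.56459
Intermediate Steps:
N(Q) = 20 + Q
N(63)/(-3225) - 1997/3706 = (20 + 63)/(-3225) - 1997/3706 = 83*(-1/3225) - 1997*1/3706 = -83/3225 - 1997/3706 = -6747923/11951850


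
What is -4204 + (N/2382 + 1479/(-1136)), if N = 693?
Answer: -1896426323/450992 ≈ -4205.0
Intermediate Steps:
-4204 + (N/2382 + 1479/(-1136)) = -4204 + (693/2382 + 1479/(-1136)) = -4204 + (693*(1/2382) + 1479*(-1/1136)) = -4204 + (231/794 - 1479/1136) = -4204 - 455955/450992 = -1896426323/450992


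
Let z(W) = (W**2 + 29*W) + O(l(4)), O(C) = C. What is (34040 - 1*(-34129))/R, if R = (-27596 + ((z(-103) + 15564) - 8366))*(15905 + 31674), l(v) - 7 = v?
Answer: -22723/202448645 ≈ -0.00011224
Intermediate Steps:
l(v) = 7 + v
z(W) = 11 + W**2 + 29*W (z(W) = (W**2 + 29*W) + (7 + 4) = (W**2 + 29*W) + 11 = 11 + W**2 + 29*W)
R = -607345935 (R = (-27596 + (((11 + (-103)**2 + 29*(-103)) + 15564) - 8366))*(15905 + 31674) = (-27596 + (((11 + 10609 - 2987) + 15564) - 8366))*47579 = (-27596 + ((7633 + 15564) - 8366))*47579 = (-27596 + (23197 - 8366))*47579 = (-27596 + 14831)*47579 = -12765*47579 = -607345935)
(34040 - 1*(-34129))/R = (34040 - 1*(-34129))/(-607345935) = (34040 + 34129)*(-1/607345935) = 68169*(-1/607345935) = -22723/202448645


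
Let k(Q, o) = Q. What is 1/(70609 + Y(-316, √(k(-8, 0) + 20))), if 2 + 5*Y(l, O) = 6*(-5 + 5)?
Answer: 5/353043 ≈ 1.4163e-5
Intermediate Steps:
Y(l, O) = -⅖ (Y(l, O) = -⅖ + (6*(-5 + 5))/5 = -⅖ + (6*0)/5 = -⅖ + (⅕)*0 = -⅖ + 0 = -⅖)
1/(70609 + Y(-316, √(k(-8, 0) + 20))) = 1/(70609 - ⅖) = 1/(353043/5) = 5/353043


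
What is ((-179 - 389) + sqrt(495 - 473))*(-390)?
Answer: 221520 - 390*sqrt(22) ≈ 2.1969e+5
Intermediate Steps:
((-179 - 389) + sqrt(495 - 473))*(-390) = (-568 + sqrt(22))*(-390) = 221520 - 390*sqrt(22)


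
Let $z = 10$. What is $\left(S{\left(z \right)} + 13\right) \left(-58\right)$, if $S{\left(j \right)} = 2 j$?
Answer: $-1914$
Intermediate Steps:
$\left(S{\left(z \right)} + 13\right) \left(-58\right) = \left(2 \cdot 10 + 13\right) \left(-58\right) = \left(20 + 13\right) \left(-58\right) = 33 \left(-58\right) = -1914$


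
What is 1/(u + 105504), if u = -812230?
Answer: -1/706726 ≈ -1.4150e-6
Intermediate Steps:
1/(u + 105504) = 1/(-812230 + 105504) = 1/(-706726) = -1/706726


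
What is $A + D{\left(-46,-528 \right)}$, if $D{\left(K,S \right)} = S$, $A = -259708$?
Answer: $-260236$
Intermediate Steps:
$A + D{\left(-46,-528 \right)} = -259708 - 528 = -260236$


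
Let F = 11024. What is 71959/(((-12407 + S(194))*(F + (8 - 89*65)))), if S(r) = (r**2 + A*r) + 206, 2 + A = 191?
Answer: 71959/325843947 ≈ 0.00022084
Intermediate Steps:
A = 189 (A = -2 + 191 = 189)
S(r) = 206 + r**2 + 189*r (S(r) = (r**2 + 189*r) + 206 = 206 + r**2 + 189*r)
71959/(((-12407 + S(194))*(F + (8 - 89*65)))) = 71959/(((-12407 + (206 + 194**2 + 189*194))*(11024 + (8 - 89*65)))) = 71959/(((-12407 + (206 + 37636 + 36666))*(11024 + (8 - 5785)))) = 71959/(((-12407 + 74508)*(11024 - 5777))) = 71959/((62101*5247)) = 71959/325843947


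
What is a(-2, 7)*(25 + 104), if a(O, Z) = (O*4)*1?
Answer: -1032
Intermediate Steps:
a(O, Z) = 4*O (a(O, Z) = (4*O)*1 = 4*O)
a(-2, 7)*(25 + 104) = (4*(-2))*(25 + 104) = -8*129 = -1032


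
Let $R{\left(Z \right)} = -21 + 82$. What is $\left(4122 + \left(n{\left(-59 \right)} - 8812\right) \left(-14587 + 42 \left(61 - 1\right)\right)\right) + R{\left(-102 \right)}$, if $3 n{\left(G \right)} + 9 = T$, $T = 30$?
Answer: $106254118$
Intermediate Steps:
$n{\left(G \right)} = 7$ ($n{\left(G \right)} = -3 + \frac{1}{3} \cdot 30 = -3 + 10 = 7$)
$R{\left(Z \right)} = 61$
$\left(4122 + \left(n{\left(-59 \right)} - 8812\right) \left(-14587 + 42 \left(61 - 1\right)\right)\right) + R{\left(-102 \right)} = \left(4122 + \left(7 - 8812\right) \left(-14587 + 42 \left(61 - 1\right)\right)\right) + 61 = \left(4122 - 8805 \left(-14587 + 42 \cdot 60\right)\right) + 61 = \left(4122 - 8805 \left(-14587 + 2520\right)\right) + 61 = \left(4122 - -106249935\right) + 61 = \left(4122 + 106249935\right) + 61 = 106254057 + 61 = 106254118$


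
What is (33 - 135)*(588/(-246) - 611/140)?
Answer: 1977321/2870 ≈ 688.96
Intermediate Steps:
(33 - 135)*(588/(-246) - 611/140) = -102*(588*(-1/246) - 611*1/140) = -102*(-98/41 - 611/140) = -102*(-38771/5740) = 1977321/2870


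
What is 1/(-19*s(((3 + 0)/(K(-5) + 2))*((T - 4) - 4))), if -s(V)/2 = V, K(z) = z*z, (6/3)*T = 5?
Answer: -9/209 ≈ -0.043062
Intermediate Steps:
T = 5/2 (T = (1/2)*5 = 5/2 ≈ 2.5000)
K(z) = z**2
s(V) = -2*V
1/(-19*s(((3 + 0)/(K(-5) + 2))*((T - 4) - 4))) = 1/(-(-38)*((3 + 0)/((-5)**2 + 2))*((5/2 - 4) - 4)) = 1/(-(-38)*(3/(25 + 2))*(-3/2 - 4)) = 1/(-(-38)*(3/27)*(-11/2)) = 1/(-(-38)*(3*(1/27))*(-11/2)) = 1/(-(-38)*(1/9)*(-11/2)) = 1/(-(-38)*(-11)/18) = 1/(-19*11/9) = 1/(-209/9) = -9/209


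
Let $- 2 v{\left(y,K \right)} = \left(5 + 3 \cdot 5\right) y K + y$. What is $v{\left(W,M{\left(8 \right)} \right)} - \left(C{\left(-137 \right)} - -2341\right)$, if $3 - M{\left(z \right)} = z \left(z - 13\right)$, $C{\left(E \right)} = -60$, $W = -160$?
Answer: $66599$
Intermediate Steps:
$M{\left(z \right)} = 3 - z \left(-13 + z\right)$ ($M{\left(z \right)} = 3 - z \left(z - 13\right) = 3 - z \left(-13 + z\right)$)
$v{\left(y,K \right)} = - \frac{y}{2} - 10 K y$ ($v{\left(y,K \right)} = - \frac{\left(5 + 3 \cdot 5\right) y K + y}{2} = - \frac{\left(5 + 15\right) y K + y}{2} = - \frac{20 y K + y}{2} = - \frac{20 K y + y}{2} = - \frac{y + 20 K y}{2} = - \frac{y}{2} - 10 K y$)
$v{\left(W,M{\left(8 \right)} \right)} - \left(C{\left(-137 \right)} - -2341\right) = \left(- \frac{1}{2}\right) \left(-160\right) \left(1 + 20 \left(3 - 8^{2} + 13 \cdot 8\right)\right) - \left(-60 - -2341\right) = \left(- \frac{1}{2}\right) \left(-160\right) \left(1 + 20 \left(3 - 64 + 104\right)\right) - \left(-60 + 2341\right) = \left(- \frac{1}{2}\right) \left(-160\right) \left(1 + 20 \left(3 - 64 + 104\right)\right) - 2281 = \left(- \frac{1}{2}\right) \left(-160\right) \left(1 + 20 \cdot 43\right) - 2281 = \left(- \frac{1}{2}\right) \left(-160\right) \left(1 + 860\right) - 2281 = \left(- \frac{1}{2}\right) \left(-160\right) 861 - 2281 = 68880 - 2281 = 66599$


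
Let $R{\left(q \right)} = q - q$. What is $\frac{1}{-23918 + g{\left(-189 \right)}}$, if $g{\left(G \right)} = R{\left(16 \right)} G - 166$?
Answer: $- \frac{1}{24084} \approx -4.1521 \cdot 10^{-5}$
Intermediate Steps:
$R{\left(q \right)} = 0$
$g{\left(G \right)} = -166$ ($g{\left(G \right)} = 0 G - 166 = 0 - 166 = -166$)
$\frac{1}{-23918 + g{\left(-189 \right)}} = \frac{1}{-23918 - 166} = \frac{1}{-24084} = - \frac{1}{24084}$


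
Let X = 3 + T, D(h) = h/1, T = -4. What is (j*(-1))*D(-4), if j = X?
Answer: -4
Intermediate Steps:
D(h) = h (D(h) = h*1 = h)
X = -1 (X = 3 - 4 = -1)
j = -1
(j*(-1))*D(-4) = -1*(-1)*(-4) = 1*(-4) = -4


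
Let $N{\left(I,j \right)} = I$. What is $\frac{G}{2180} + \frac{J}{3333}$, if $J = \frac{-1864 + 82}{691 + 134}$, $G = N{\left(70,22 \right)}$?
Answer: $\frac{190501}{6054950} \approx 0.031462$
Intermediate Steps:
$G = 70$
$J = - \frac{54}{25}$ ($J = - \frac{1782}{825} = \left(-1782\right) \frac{1}{825} = - \frac{54}{25} \approx -2.16$)
$\frac{G}{2180} + \frac{J}{3333} = \frac{70}{2180} - \frac{54}{25 \cdot 3333} = 70 \cdot \frac{1}{2180} - \frac{18}{27775} = \frac{7}{218} - \frac{18}{27775} = \frac{190501}{6054950}$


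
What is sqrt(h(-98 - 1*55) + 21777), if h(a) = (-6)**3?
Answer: sqrt(21561) ≈ 146.84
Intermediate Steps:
h(a) = -216
sqrt(h(-98 - 1*55) + 21777) = sqrt(-216 + 21777) = sqrt(21561)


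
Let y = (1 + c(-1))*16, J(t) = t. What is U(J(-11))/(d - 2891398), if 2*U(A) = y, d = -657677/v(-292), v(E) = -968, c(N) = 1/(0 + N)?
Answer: 0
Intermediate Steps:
c(N) = 1/N
d = 657677/968 (d = -657677/(-968) = -657677*(-1/968) = 657677/968 ≈ 679.42)
y = 0 (y = (1 + 1/(-1))*16 = (1 - 1)*16 = 0*16 = 0)
U(A) = 0 (U(A) = (1/2)*0 = 0)
U(J(-11))/(d - 2891398) = 0/(657677/968 - 2891398) = 0/(-2798215587/968) = 0*(-968/2798215587) = 0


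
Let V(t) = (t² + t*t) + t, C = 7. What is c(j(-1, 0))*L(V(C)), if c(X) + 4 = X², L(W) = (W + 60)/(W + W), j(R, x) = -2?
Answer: 0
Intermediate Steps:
V(t) = t + 2*t² (V(t) = (t² + t²) + t = 2*t² + t = t + 2*t²)
L(W) = (60 + W)/(2*W) (L(W) = (60 + W)/((2*W)) = (60 + W)*(1/(2*W)) = (60 + W)/(2*W))
c(X) = -4 + X²
c(j(-1, 0))*L(V(C)) = (-4 + (-2)²)*((60 + 7*(1 + 2*7))/(2*((7*(1 + 2*7))))) = (-4 + 4)*((60 + 7*(1 + 14))/(2*((7*(1 + 14))))) = 0*((60 + 7*15)/(2*((7*15)))) = 0*((½)*(60 + 105)/105) = 0*((½)*(1/105)*165) = 0*(11/14) = 0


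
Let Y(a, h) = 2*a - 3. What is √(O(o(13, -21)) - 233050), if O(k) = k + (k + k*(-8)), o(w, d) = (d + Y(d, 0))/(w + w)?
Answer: 2*I*√9845719/13 ≈ 482.74*I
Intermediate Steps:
Y(a, h) = -3 + 2*a
o(w, d) = (-3 + 3*d)/(2*w) (o(w, d) = (d + (-3 + 2*d))/(w + w) = (-3 + 3*d)/((2*w)) = (-3 + 3*d)*(1/(2*w)) = (-3 + 3*d)/(2*w))
O(k) = -6*k (O(k) = k + (k - 8*k) = k - 7*k = -6*k)
√(O(o(13, -21)) - 233050) = √(-9*(-1 - 21)/13 - 233050) = √(-9*(-22)/13 - 233050) = √(-6*(-33/13) - 233050) = √(198/13 - 233050) = √(-3029452/13) = 2*I*√9845719/13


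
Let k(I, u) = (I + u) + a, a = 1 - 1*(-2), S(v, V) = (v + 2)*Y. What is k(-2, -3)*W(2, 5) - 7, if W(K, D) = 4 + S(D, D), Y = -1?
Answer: -1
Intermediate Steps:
S(v, V) = -2 - v (S(v, V) = (v + 2)*(-1) = (2 + v)*(-1) = -2 - v)
a = 3 (a = 1 + 2 = 3)
k(I, u) = 3 + I + u (k(I, u) = (I + u) + 3 = 3 + I + u)
W(K, D) = 2 - D (W(K, D) = 4 + (-2 - D) = 2 - D)
k(-2, -3)*W(2, 5) - 7 = (3 - 2 - 3)*(2 - 1*5) - 7 = -2*(2 - 5) - 7 = -2*(-3) - 7 = 6 - 7 = -1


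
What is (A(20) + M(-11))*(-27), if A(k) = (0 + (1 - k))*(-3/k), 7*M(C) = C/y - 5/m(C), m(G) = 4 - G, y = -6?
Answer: -11583/140 ≈ -82.736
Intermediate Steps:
M(C) = -5/(7*(4 - C)) - C/42 (M(C) = (C/(-6) - 5/(4 - C))/7 = (C*(-1/6) - 5/(4 - C))/7 = (-C/6 - 5/(4 - C))/7 = (-5/(4 - C) - C/6)/7 = -5/(7*(4 - C)) - C/42)
A(k) = -3*(1 - k)/k (A(k) = (1 - k)*(-3/k) = -3*(1 - k)/k)
(A(20) + M(-11))*(-27) = ((3 - 3/20) + (30 - 1*(-11)*(-4 - 11))/(42*(-4 - 11)))*(-27) = ((3 - 3*1/20) + (1/42)*(30 - 1*(-11)*(-15))/(-15))*(-27) = ((3 - 3/20) + (1/42)*(-1/15)*(30 - 165))*(-27) = (57/20 + (1/42)*(-1/15)*(-135))*(-27) = (57/20 + 3/14)*(-27) = (429/140)*(-27) = -11583/140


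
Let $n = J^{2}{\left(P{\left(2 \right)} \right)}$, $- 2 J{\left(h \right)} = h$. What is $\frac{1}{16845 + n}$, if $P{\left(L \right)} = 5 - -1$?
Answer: $\frac{1}{16854} \approx 5.9333 \cdot 10^{-5}$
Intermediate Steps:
$P{\left(L \right)} = 6$ ($P{\left(L \right)} = 5 + 1 = 6$)
$J{\left(h \right)} = - \frac{h}{2}$
$n = 9$ ($n = \left(\left(- \frac{1}{2}\right) 6\right)^{2} = \left(-3\right)^{2} = 9$)
$\frac{1}{16845 + n} = \frac{1}{16845 + 9} = \frac{1}{16854}$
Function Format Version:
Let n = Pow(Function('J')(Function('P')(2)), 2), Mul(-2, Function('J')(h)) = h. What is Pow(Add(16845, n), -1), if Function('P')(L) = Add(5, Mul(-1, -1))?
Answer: Rational(1, 16854) ≈ 5.9333e-5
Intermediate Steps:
Function('P')(L) = 6 (Function('P')(L) = Add(5, 1) = 6)
Function('J')(h) = Mul(Rational(-1, 2), h)
n = 9 (n = Pow(Mul(Rational(-1, 2), 6), 2) = Pow(-3, 2) = 9)
Pow(Add(16845, n), -1) = Pow(Add(16845, 9), -1) = Pow(16854, -1) = Rational(1, 16854)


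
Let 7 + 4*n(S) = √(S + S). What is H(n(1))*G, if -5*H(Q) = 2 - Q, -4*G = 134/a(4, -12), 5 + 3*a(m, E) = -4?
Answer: -67/8 + 67*√2/120 ≈ -7.5854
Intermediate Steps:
a(m, E) = -3 (a(m, E) = -5/3 + (⅓)*(-4) = -5/3 - 4/3 = -3)
G = 67/6 (G = -67/(2*(-3)) = -67*(-1)/(2*3) = -¼*(-134/3) = 67/6 ≈ 11.167)
n(S) = -7/4 + √2*√S/4 (n(S) = -7/4 + √(S + S)/4 = -7/4 + √(2*S)/4 = -7/4 + (√2*√S)/4 = -7/4 + √2*√S/4)
H(Q) = -⅖ + Q/5 (H(Q) = -(2 - Q)/5 = -⅖ + Q/5)
H(n(1))*G = (-⅖ + (-7/4 + √2*√1/4)/5)*(67/6) = (-⅖ + (-7/4 + (¼)*√2*1)/5)*(67/6) = (-⅖ + (-7/4 + √2/4)/5)*(67/6) = (-⅖ + (-7/20 + √2/20))*(67/6) = (-¾ + √2/20)*(67/6) = -67/8 + 67*√2/120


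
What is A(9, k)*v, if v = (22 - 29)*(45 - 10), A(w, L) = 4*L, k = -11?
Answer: 10780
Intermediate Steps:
v = -245 (v = -7*35 = -245)
A(9, k)*v = (4*(-11))*(-245) = -44*(-245) = 10780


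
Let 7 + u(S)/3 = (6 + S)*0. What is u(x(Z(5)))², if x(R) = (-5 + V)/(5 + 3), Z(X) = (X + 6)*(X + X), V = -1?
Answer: 441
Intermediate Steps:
Z(X) = 2*X*(6 + X) (Z(X) = (6 + X)*(2*X) = 2*X*(6 + X))
x(R) = -¾ (x(R) = (-5 - 1)/(5 + 3) = -6/8 = -6*⅛ = -¾)
u(S) = -21 (u(S) = -21 + 3*((6 + S)*0) = -21 + 3*0 = -21 + 0 = -21)
u(x(Z(5)))² = (-21)² = 441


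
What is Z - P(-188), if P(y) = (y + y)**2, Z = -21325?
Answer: -162701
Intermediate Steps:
P(y) = 4*y**2 (P(y) = (2*y)**2 = 4*y**2)
Z - P(-188) = -21325 - 4*(-188)**2 = -21325 - 4*35344 = -21325 - 1*141376 = -21325 - 141376 = -162701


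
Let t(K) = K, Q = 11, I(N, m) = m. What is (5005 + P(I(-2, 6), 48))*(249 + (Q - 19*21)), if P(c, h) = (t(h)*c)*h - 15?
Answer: -2615146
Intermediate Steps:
P(c, h) = -15 + c*h**2 (P(c, h) = (h*c)*h - 15 = (c*h)*h - 15 = c*h**2 - 15 = -15 + c*h**2)
(5005 + P(I(-2, 6), 48))*(249 + (Q - 19*21)) = (5005 + (-15 + 6*48**2))*(249 + (11 - 19*21)) = (5005 + (-15 + 6*2304))*(249 + (11 - 399)) = (5005 + (-15 + 13824))*(249 - 388) = (5005 + 13809)*(-139) = 18814*(-139) = -2615146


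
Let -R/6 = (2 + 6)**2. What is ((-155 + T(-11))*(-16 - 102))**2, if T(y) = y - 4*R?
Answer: 26133955600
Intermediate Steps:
R = -384 (R = -6*(2 + 6)**2 = -6*8**2 = -6*64 = -384)
T(y) = 1536 + y (T(y) = y - 4*(-384) = y + 1536 = 1536 + y)
((-155 + T(-11))*(-16 - 102))**2 = ((-155 + (1536 - 11))*(-16 - 102))**2 = ((-155 + 1525)*(-118))**2 = (1370*(-118))**2 = (-161660)**2 = 26133955600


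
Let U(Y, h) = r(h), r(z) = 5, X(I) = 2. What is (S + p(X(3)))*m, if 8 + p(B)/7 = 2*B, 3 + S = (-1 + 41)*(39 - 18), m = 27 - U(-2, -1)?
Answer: 17798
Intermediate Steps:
U(Y, h) = 5
m = 22 (m = 27 - 1*5 = 27 - 5 = 22)
S = 837 (S = -3 + (-1 + 41)*(39 - 18) = -3 + 40*21 = -3 + 840 = 837)
p(B) = -56 + 14*B (p(B) = -56 + 7*(2*B) = -56 + 14*B)
(S + p(X(3)))*m = (837 + (-56 + 14*2))*22 = (837 + (-56 + 28))*22 = (837 - 28)*22 = 809*22 = 17798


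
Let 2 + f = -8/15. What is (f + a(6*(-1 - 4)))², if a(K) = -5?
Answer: 12769/225 ≈ 56.751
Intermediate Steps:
f = -38/15 (f = -2 - 8/15 = -38/15 ≈ -2.5333)
(f + a(6*(-1 - 4)))² = (-38/15 - 5)² = (-113/15)² = 12769/225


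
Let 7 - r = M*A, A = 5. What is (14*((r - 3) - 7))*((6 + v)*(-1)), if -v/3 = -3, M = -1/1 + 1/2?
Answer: 105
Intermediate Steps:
M = -1/2 (M = -1*1 + 1*(1/2) = -1 + 1/2 = -1/2 ≈ -0.50000)
v = 9 (v = -3*(-3) = 9)
r = 19/2 (r = 7 - (-1)*5/2 = 7 - 1*(-5/2) = 7 + 5/2 = 19/2 ≈ 9.5000)
(14*((r - 3) - 7))*((6 + v)*(-1)) = (14*((19/2 - 3) - 7))*((6 + 9)*(-1)) = (14*(13/2 - 7))*(15*(-1)) = (14*(-1/2))*(-15) = -7*(-15) = 105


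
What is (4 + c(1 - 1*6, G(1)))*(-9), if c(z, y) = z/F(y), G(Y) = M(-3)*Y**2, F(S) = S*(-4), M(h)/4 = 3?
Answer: -591/16 ≈ -36.938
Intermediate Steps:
M(h) = 12 (M(h) = 4*3 = 12)
F(S) = -4*S
G(Y) = 12*Y**2
c(z, y) = -z/(4*y) (c(z, y) = z/((-4*y)) = z*(-1/(4*y)) = -z/(4*y))
(4 + c(1 - 1*6, G(1)))*(-9) = (4 - (1 - 1*6)/(4*(12*1**2)))*(-9) = (4 - (1 - 6)/(4*(12*1)))*(-9) = (4 - 1/4*(-5)/12)*(-9) = (4 - 1/4*(-5)*1/12)*(-9) = (4 + 5/48)*(-9) = (197/48)*(-9) = -591/16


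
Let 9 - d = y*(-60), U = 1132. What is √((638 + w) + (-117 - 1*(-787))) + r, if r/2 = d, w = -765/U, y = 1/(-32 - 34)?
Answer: 178/11 + √418809153/566 ≈ 52.339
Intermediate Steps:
y = -1/66 (y = 1/(-66) = -1/66 ≈ -0.015152)
w = -765/1132 ≈ -0.67579
d = 89/11 (d = 9 - (-1)*(-60)/66 = 9 - 1*10/11 = 9 - 10/11 = 89/11 ≈ 8.0909)
r = 178/11 (r = 2*(89/11) = 178/11 ≈ 16.182)
√((638 + w) + (-117 - 1*(-787))) + r = √((638 - 765/1132) + (-117 - 1*(-787))) + 178/11 = √(721451/1132 + (-117 + 787)) + 178/11 = √(721451/1132 + 670) + 178/11 = √(1479891/1132) + 178/11 = √418809153/566 + 178/11 = 178/11 + √418809153/566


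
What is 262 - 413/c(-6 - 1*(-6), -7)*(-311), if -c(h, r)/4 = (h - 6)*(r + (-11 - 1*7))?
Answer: 28757/600 ≈ 47.928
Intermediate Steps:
c(h, r) = -4*(-18 + r)*(-6 + h) (c(h, r) = -4*(h - 6)*(r + (-11 - 1*7)) = -4*(-6 + h)*(r + (-11 - 7)) = -4*(-6 + h)*(r - 18) = -4*(-6 + h)*(-18 + r) = -4*(-18 + r)*(-6 + h))
262 - 413/c(-6 - 1*(-6), -7)*(-311) = 262 - 413/(-432 + 24*(-7) + 72*(-6 - 1*(-6)) - 4*(-6 - 1*(-6))*(-7))*(-311) = 262 - 413/(-432 - 168 + 72*(-6 + 6) - 4*(-6 + 6)*(-7))*(-311) = 262 - 413/(-432 - 168 + 72*0 - 4*0*(-7))*(-311) = 262 - 413/(-432 - 168 + 0 + 0)*(-311) = 262 - 413/(-600)*(-311) = 262 - 413*(-1/600)*(-311) = 262 + (413/600)*(-311) = 262 - 128443/600 = 28757/600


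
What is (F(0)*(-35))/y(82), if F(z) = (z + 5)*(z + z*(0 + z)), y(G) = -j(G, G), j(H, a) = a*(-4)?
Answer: 0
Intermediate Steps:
j(H, a) = -4*a
y(G) = 4*G (y(G) = -(-4)*G = 4*G)
F(z) = (5 + z)*(z + z²) (F(z) = (5 + z)*(z + z*z) = (5 + z)*(z + z²))
(F(0)*(-35))/y(82) = ((0*(5 + 0² + 6*0))*(-35))/((4*82)) = ((0*(5 + 0 + 0))*(-35))/328 = ((0*5)*(-35))*(1/328) = (0*(-35))*(1/328) = 0*(1/328) = 0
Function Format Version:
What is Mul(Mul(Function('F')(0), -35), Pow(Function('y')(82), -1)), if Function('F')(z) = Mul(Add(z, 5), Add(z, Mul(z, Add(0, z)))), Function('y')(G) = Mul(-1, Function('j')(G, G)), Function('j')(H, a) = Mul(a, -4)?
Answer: 0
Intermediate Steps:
Function('j')(H, a) = Mul(-4, a)
Function('y')(G) = Mul(4, G) (Function('y')(G) = Mul(-1, Mul(-4, G)) = Mul(4, G))
Function('F')(z) = Mul(Add(5, z), Add(z, Pow(z, 2))) (Function('F')(z) = Mul(Add(5, z), Add(z, Mul(z, z))) = Mul(Add(5, z), Add(z, Pow(z, 2))))
Mul(Mul(Function('F')(0), -35), Pow(Function('y')(82), -1)) = Mul(Mul(Mul(0, Add(5, Pow(0, 2), Mul(6, 0))), -35), Pow(Mul(4, 82), -1)) = Mul(Mul(Mul(0, Add(5, 0, 0)), -35), Pow(328, -1)) = Mul(Mul(Mul(0, 5), -35), Rational(1, 328)) = Mul(Mul(0, -35), Rational(1, 328)) = Mul(0, Rational(1, 328)) = 0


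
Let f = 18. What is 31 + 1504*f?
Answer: 27103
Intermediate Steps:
31 + 1504*f = 31 + 1504*18 = 31 + 27072 = 27103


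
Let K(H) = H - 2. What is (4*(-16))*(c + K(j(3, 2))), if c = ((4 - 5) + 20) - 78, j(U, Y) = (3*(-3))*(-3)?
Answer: 2176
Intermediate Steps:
j(U, Y) = 27 (j(U, Y) = -9*(-3) = 27)
K(H) = -2 + H
c = -59 (c = (-1 + 20) - 78 = 19 - 78 = -59)
(4*(-16))*(c + K(j(3, 2))) = (4*(-16))*(-59 + (-2 + 27)) = -64*(-59 + 25) = -64*(-34) = 2176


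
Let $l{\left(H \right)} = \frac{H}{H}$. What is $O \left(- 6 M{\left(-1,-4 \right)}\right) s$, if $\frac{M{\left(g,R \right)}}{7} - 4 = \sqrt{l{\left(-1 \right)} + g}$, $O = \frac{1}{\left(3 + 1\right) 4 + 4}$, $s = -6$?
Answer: $\frac{252}{5} \approx 50.4$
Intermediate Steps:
$l{\left(H \right)} = 1$
$O = \frac{1}{20}$ ($O = \frac{1}{4 \cdot 4 + 4} = \frac{1}{16 + 4} = \frac{1}{20} \approx 0.05$)
$M{\left(g,R \right)} = 28 + 7 \sqrt{1 + g}$
$O \left(- 6 M{\left(-1,-4 \right)}\right) s = \frac{\left(-6\right) \left(28 + 7 \sqrt{1 - 1}\right)}{20} \left(-6\right) = \frac{\left(-6\right) \left(28 + 7 \sqrt{0}\right)}{20} \left(-6\right) = \frac{\left(-6\right) \left(28 + 7 \cdot 0\right)}{20} \left(-6\right) = \frac{\left(-6\right) \left(28 + 0\right)}{20} \left(-6\right) = \frac{\left(-6\right) 28}{20} \left(-6\right) = \frac{1}{20} \left(-168\right) \left(-6\right) = \left(- \frac{42}{5}\right) \left(-6\right) = \frac{252}{5}$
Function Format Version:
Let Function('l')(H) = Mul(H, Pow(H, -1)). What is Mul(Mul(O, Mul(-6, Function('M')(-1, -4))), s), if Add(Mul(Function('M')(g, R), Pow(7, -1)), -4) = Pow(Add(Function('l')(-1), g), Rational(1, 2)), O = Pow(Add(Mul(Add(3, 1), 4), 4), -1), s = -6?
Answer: Rational(252, 5) ≈ 50.400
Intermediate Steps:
Function('l')(H) = 1
O = Rational(1, 20) (O = Pow(Add(Mul(4, 4), 4), -1) = Pow(Add(16, 4), -1) = Pow(20, -1) = Rational(1, 20) ≈ 0.050000)
Function('M')(g, R) = Add(28, Mul(7, Pow(Add(1, g), Rational(1, 2))))
Mul(Mul(O, Mul(-6, Function('M')(-1, -4))), s) = Mul(Mul(Rational(1, 20), Mul(-6, Add(28, Mul(7, Pow(Add(1, -1), Rational(1, 2)))))), -6) = Mul(Mul(Rational(1, 20), Mul(-6, Add(28, Mul(7, Pow(0, Rational(1, 2)))))), -6) = Mul(Mul(Rational(1, 20), Mul(-6, Add(28, Mul(7, 0)))), -6) = Mul(Mul(Rational(1, 20), Mul(-6, Add(28, 0))), -6) = Mul(Mul(Rational(1, 20), Mul(-6, 28)), -6) = Mul(Mul(Rational(1, 20), -168), -6) = Mul(Rational(-42, 5), -6) = Rational(252, 5)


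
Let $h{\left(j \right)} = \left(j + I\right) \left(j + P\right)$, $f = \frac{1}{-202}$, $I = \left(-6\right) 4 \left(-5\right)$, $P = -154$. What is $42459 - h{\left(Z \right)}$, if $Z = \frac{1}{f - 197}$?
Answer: $\frac{96505288008611}{1583642025} \approx 60939.0$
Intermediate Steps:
$I = 120$ ($I = \left(-24\right) \left(-5\right) = 120$)
$f = - \frac{1}{202} \approx -0.0049505$
$Z = - \frac{202}{39795}$ ($Z = \frac{1}{- \frac{1}{202} - 197} = \frac{1}{- \frac{39795}{202}} = - \frac{202}{39795} \approx -0.005076$)
$h{\left(j \right)} = \left(-154 + j\right) \left(120 + j\right)$ ($h{\left(j \right)} = \left(j + 120\right) \left(j - 154\right) = \left(120 + j\right) \left(-154 + j\right) = \left(-154 + j\right) \left(120 + j\right)$)
$42459 - h{\left(Z \right)} = 42459 - \left(-18480 + \left(- \frac{202}{39795}\right)^{2} - - \frac{6868}{39795}\right) = 42459 - \left(-18480 + \frac{40804}{1583642025} + \frac{6868}{39795}\right) = 42459 - - \frac{29265431269136}{1583642025} = 42459 + \frac{29265431269136}{1583642025} = \frac{96505288008611}{1583642025}$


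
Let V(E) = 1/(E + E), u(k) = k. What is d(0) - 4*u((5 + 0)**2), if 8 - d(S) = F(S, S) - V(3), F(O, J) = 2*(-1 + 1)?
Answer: -551/6 ≈ -91.833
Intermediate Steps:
V(E) = 1/(2*E)
F(O, J) = 0 (F(O, J) = 2*0 = 0)
d(S) = 49/6 (d(S) = 8 - (0 - 1/(2*3)) = 8 - (0 - 1*1/6) = 8 - (0 - 1/6) = 8 - 1*(-1/6) = 8 + 1/6 = 49/6)
d(0) - 4*u((5 + 0)**2) = 49/6 - 4*(5 + 0)**2 = 49/6 - 4*5**2 = 49/6 - 4*25 = 49/6 - 100 = -551/6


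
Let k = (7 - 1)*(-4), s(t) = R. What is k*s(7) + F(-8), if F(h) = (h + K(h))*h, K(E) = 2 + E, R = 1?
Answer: 88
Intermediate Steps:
s(t) = 1
k = -24 (k = 6*(-4) = -24)
F(h) = h*(2 + 2*h) (F(h) = (h + (2 + h))*h = (2 + 2*h)*h = h*(2 + 2*h))
k*s(7) + F(-8) = -24*1 + 2*(-8)*(1 - 8) = -24 + 2*(-8)*(-7) = -24 + 112 = 88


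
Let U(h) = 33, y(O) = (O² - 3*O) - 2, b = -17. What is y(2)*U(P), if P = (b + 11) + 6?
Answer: -132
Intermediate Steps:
P = 0 (P = (-17 + 11) + 6 = -6 + 6 = 0)
y(O) = -2 + O² - 3*O
y(2)*U(P) = (-2 + 2² - 3*2)*33 = (-2 + 4 - 6)*33 = -4*33 = -132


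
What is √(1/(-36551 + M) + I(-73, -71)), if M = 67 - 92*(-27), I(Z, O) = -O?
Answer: √205189915/1700 ≈ 8.4261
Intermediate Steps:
M = 2551 (M = 67 + 2484 = 2551)
√(1/(-36551 + M) + I(-73, -71)) = √(1/(-36551 + 2551) - 1*(-71)) = √(1/(-34000) + 71) = √(-1/34000 + 71) = √(2413999/34000) = √205189915/1700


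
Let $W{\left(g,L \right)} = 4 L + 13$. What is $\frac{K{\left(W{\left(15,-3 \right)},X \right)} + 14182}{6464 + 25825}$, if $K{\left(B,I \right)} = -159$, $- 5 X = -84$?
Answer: $\frac{14023}{32289} \approx 0.4343$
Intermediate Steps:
$X = \frac{84}{5}$ ($X = \left(- \frac{1}{5}\right) \left(-84\right) = \frac{84}{5} \approx 16.8$)
$W{\left(g,L \right)} = 13 + 4 L$
$\frac{K{\left(W{\left(15,-3 \right)},X \right)} + 14182}{6464 + 25825} = \frac{-159 + 14182}{6464 + 25825} = \frac{14023}{32289}$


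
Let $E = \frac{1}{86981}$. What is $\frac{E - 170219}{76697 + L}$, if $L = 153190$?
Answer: $- \frac{1645090982}{2221755683} \approx -0.74045$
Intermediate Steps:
$E = \frac{1}{86981} \approx 1.1497 \cdot 10^{-5}$
$\frac{E - 170219}{76697 + L} = \frac{\frac{1}{86981} - 170219}{76697 + 153190} = - \frac{14805818838}{86981 \cdot 229887} = \left(- \frac{14805818838}{86981}\right) \frac{1}{229887} = - \frac{1645090982}{2221755683}$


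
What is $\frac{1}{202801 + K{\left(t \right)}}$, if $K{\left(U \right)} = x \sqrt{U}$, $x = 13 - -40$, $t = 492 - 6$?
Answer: $\frac{202801}{41126880427} - \frac{477 \sqrt{6}}{41126880427} \approx 4.9027 \cdot 10^{-6}$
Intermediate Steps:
$t = 486$ ($t = 492 - 6 = 486$)
$x = 53$ ($x = 13 + 40 = 53$)
$K{\left(U \right)} = 53 \sqrt{U}$
$\frac{1}{202801 + K{\left(t \right)}} = \frac{1}{202801 + 53 \sqrt{486}} = \frac{1}{202801 + 53 \cdot 9 \sqrt{6}} = \frac{1}{202801 + 477 \sqrt{6}}$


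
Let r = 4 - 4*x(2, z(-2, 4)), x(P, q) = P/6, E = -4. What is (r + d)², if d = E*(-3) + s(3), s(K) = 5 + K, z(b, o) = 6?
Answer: 4624/9 ≈ 513.78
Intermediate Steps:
x(P, q) = P/6 (x(P, q) = P*(⅙) = P/6)
r = 8/3 (r = 4 - 2*2/3 = 4 - 4*⅓ = 4 - 4/3 = 8/3 ≈ 2.6667)
d = 20 (d = -4*(-3) + (5 + 3) = 12 + 8 = 20)
(r + d)² = (8/3 + 20)² = (68/3)² = 4624/9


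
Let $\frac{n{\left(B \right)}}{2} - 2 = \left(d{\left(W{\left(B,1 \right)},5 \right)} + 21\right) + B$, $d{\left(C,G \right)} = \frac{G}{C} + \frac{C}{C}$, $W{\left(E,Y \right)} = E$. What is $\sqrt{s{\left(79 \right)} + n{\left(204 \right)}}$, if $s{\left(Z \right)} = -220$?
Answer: $\frac{\sqrt{2455854}}{102} \approx 15.364$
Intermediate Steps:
$d{\left(C,G \right)} = 1 + \frac{G}{C}$ ($d{\left(C,G \right)} = \frac{G}{C} + 1 = 1 + \frac{G}{C}$)
$n{\left(B \right)} = 46 + 2 B + \frac{2 \left(5 + B\right)}{B}$ ($n{\left(B \right)} = 4 + 2 \left(\left(\frac{B + 5}{B} + 21\right) + B\right) = 4 + 2 \left(\left(\frac{5 + B}{B} + 21\right) + B\right) = 4 + 2 \left(\left(21 + \frac{5 + B}{B}\right) + B\right) = 4 + 2 \left(21 + B + \frac{5 + B}{B}\right) = 4 + \left(42 + 2 B + \frac{2 \left(5 + B\right)}{B}\right) = 46 + 2 B + \frac{2 \left(5 + B\right)}{B}$)
$\sqrt{s{\left(79 \right)} + n{\left(204 \right)}} = \sqrt{-220 + \left(48 + 2 \cdot 204 + \frac{10}{204}\right)} = \sqrt{-220 + \left(48 + 408 + 10 \cdot \frac{1}{204}\right)} = \sqrt{-220 + \left(48 + 408 + \frac{5}{102}\right)} = \sqrt{-220 + \frac{46517}{102}} = \sqrt{\frac{24077}{102}} = \frac{\sqrt{2455854}}{102}$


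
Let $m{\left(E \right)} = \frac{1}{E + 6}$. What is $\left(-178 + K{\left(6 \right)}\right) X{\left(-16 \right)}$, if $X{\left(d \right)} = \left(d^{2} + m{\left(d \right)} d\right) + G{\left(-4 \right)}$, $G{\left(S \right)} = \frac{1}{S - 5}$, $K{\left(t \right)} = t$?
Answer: $- \frac{1992964}{45} \approx -44288.0$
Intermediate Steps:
$G{\left(S \right)} = \frac{1}{-5 + S}$
$m{\left(E \right)} = \frac{1}{6 + E}$
$X{\left(d \right)} = - \frac{1}{9} + d^{2} + \frac{d}{6 + d}$ ($X{\left(d \right)} = \left(d^{2} + \frac{d}{6 + d}\right) + \frac{1}{-5 - 4} = \left(d^{2} + \frac{d}{6 + d}\right) + \frac{1}{-9} = \left(d^{2} + \frac{d}{6 + d}\right) - \frac{1}{9} = - \frac{1}{9} + d^{2} + \frac{d}{6 + d}$)
$\left(-178 + K{\left(6 \right)}\right) X{\left(-16 \right)} = \left(-178 + 6\right) \frac{-16 + \frac{\left(-1 + 9 \left(-16\right)^{2}\right) \left(6 - 16\right)}{9}}{6 - 16} = - 172 \frac{-16 + \frac{1}{9} \left(-1 + 9 \cdot 256\right) \left(-10\right)}{-10} = - 172 \left(- \frac{-16 + \frac{1}{9} \left(-1 + 2304\right) \left(-10\right)}{10}\right) = - 172 \left(- \frac{-16 + \frac{1}{9} \cdot 2303 \left(-10\right)}{10}\right) = - 172 \left(- \frac{-16 - \frac{23030}{9}}{10}\right) = - 172 \left(\left(- \frac{1}{10}\right) \left(- \frac{23174}{9}\right)\right) = \left(-172\right) \frac{11587}{45} = - \frac{1992964}{45}$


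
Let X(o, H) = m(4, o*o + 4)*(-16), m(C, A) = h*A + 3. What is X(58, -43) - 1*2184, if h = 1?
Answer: -56120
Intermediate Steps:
m(C, A) = 3 + A (m(C, A) = 1*A + 3 = A + 3 = 3 + A)
X(o, H) = -112 - 16*o**2 (X(o, H) = (3 + (o*o + 4))*(-16) = (3 + (o**2 + 4))*(-16) = (3 + (4 + o**2))*(-16) = (7 + o**2)*(-16) = -112 - 16*o**2)
X(58, -43) - 1*2184 = (-112 - 16*58**2) - 1*2184 = (-112 - 16*3364) - 2184 = (-112 - 53824) - 2184 = -53936 - 2184 = -56120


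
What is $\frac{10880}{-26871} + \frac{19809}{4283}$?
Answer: $\frac{485688599}{115088493} \approx 4.2201$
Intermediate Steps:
$\frac{10880}{-26871} + \frac{19809}{4283} = 10880 \left(- \frac{1}{26871}\right) + 19809 \cdot \frac{1}{4283} = - \frac{10880}{26871} + \frac{19809}{4283} = \frac{485688599}{115088493}$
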